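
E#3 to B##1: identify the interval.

diminished eleventh

Descending from E#3 to B##1 is the same interval as ascending B##1 to E#3.
B to E spans four letter names (B-C-D-E), plus an octave, so the interval is some kind of eleventh.
A perfect eleventh would be 17 semitones; B##1 to E#3 is 16, one semitone narrower, so the interval is diminished.
(Equivalently, a compound diminished fourth: a diminished fourth plus an octave.)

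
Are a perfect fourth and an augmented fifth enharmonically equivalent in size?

No

A perfect fourth spans 5 semitones; an augmented fifth spans 8 semitones. They differ by 3.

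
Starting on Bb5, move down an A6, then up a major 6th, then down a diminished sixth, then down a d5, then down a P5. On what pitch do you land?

C#4

Bb5 down an augmented sixth → Dbb5 (10 semitones).
Up a major sixth from Dbb5: Bbb5 (9 semitones up).
Bbb5 down a diminished sixth → D5 (7 semitones).
A diminished fifth down from D5 is G#4.
Down a perfect fifth from G#4: C#4 (7 semitones down).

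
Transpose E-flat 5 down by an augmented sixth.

G-double-flat 4

Counting six letter names down from E lands on G.
An augmented sixth spans 10 semitones, so from Eb5 the target pitch is Gbb4.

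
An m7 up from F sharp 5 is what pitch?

Seven letter names up from F: E.
A minor seventh is 10 semitones; 10 semitones up from F#5 gives E6.

E 6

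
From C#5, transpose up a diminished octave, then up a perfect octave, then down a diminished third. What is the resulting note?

C#5 up a diminished octave → C6 (11 semitones).
Up a perfect octave from C6: C7 (12 semitones up).
Down a diminished third from C7: A#6 (2 semitones down).

A#6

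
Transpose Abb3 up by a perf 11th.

Dbb5

The eleventh's letter: A up four letter names plus an octave → D.
A perfect eleventh is 17 semitones; 17 semitones up from Abb3 gives Dbb5.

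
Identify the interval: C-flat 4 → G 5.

C to G spans five letter names (C-D-E-F-G), plus an octave: a twelfth.
A perfect twelfth would be 19 semitones; Cb4 to G5 is 20, one semitone wider, so the interval is augmented.
(Equivalently, a compound augmented fifth: an augmented fifth plus an octave.)

augmented twelfth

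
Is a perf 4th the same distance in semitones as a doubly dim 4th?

No

A perfect fourth is 5 semitones but a doubly diminished fourth is 3 semitones — different sizes.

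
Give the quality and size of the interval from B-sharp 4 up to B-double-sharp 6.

augmented fifteenth

B to B is the same letter name, plus 2 octaves — that makes it a fifteenth of some quality.
A perfect fifteenth would be 24 semitones; B#4 to B##6 is 25, one semitone wider, so the interval is augmented.
(Equivalently, a compound augmented octave: an augmented octave plus an octave.)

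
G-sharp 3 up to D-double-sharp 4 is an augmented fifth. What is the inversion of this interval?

diminished 4th

The rule of nine gives the new number: 9 − 5 = 4, so a fifth becomes a fourth.
Quality inverts too: augmented becomes diminished. That makes the inversion a diminished fourth.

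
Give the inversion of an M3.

Interval numbers invert to sum to nine: 3 + 6 = 9, so a third inverts to a sixth.
Quality inverts too: major becomes minor. That makes the inversion a minor sixth.

m6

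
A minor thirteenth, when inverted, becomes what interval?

First reduce the compound minor thirteenth to its simple form, a minor sixth.
The rule of nine gives the new number: 9 − 6 = 3, so a sixth becomes a third.
Quality inverts too: minor becomes major. That makes the inversion a major third.

M3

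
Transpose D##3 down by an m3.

B##2

The third takes the letter from D down to B.
A minor third spans 3 semitones, so from D##3 the target pitch is B##2.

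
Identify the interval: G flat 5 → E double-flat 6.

minor sixth

G to E spans six letter names (G-A-B-C-D-E), so the interval is some kind of sixth.
Gb5 to Ebb6 is 8 semitones, a half step short of the major sixth (9), so this is minor.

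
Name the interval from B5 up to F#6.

perfect 5th

B to F spans five letter names (B-C-D-E-F), so the interval is some kind of fifth.
Counting semitones, B5→F#6 is 7, which is the perfect fifth.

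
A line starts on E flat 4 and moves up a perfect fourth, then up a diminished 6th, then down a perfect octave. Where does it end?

F double-flat 4

A perfect fourth up from Eb4 is Ab4.
A diminished sixth up from Ab4 is Fbb5.
Down a perfect octave from Fbb5: Fbb4 (12 semitones down).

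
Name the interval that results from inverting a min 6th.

major third

Interval numbers invert to sum to nine: 6 + 3 = 9, so a sixth inverts to a third.
Quality inverts too: minor becomes major. That makes the inversion a major third.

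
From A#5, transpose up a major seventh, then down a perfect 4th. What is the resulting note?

A major seventh up from A#5 is G##6.
G##6 down a perfect fourth → D##6 (5 semitones).

D##6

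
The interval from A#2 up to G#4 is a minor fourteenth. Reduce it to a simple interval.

Take out an octave (7 from the number): 14 − 7 = 7.
That makes a minor fourteenth a compound minor seventh — an octave plus a minor seventh.

m7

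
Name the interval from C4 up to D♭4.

C to D spans two letter names (C-D) — that makes it a second of some quality.
At 1 semitone, C4→Db4 falls one short of a major second: minor.

minor second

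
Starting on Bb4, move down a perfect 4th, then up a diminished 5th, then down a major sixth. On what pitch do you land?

A perfect fourth down from Bb4 is F4.
A diminished fifth up from F4 is Cb5.
Down a major sixth from Cb5: Ebb4 (9 semitones down).

Ebb4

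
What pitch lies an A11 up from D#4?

G##5

Counting four letter names plus an octave up from D lands on G.
An augmented eleventh is 18 semitones; 18 semitones up from D#4 gives G##5.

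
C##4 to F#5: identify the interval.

C to F spans four letter names (C-D-E-F), plus an octave, so the interval is some kind of eleventh.
C##4 to F#5 spans 16 semitones — one semitone narrower than the perfect eleventh (17) — giving a diminished eleventh.
(Equivalently, a compound diminished fourth: a diminished fourth plus an octave.)

diminished 11th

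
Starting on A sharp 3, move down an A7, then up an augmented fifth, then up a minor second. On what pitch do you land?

An augmented seventh down from A#3 is Bb2.
Bb2 up an augmented fifth → F#3 (8 semitones).
Up a minor second from F#3: G3 (1 semitone up).

G 3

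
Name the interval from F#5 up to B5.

F to B spans four letter names (F-G-A-B), so the interval is some kind of fourth.
Counting semitones, F#5→B5 is 5, which is the perfect fourth.

P4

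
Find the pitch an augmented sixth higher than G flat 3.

E 4

Six letter names up from G: E.
An augmented sixth is 10 semitones; 10 semitones up from Gb3 gives E4.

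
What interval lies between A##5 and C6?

A to C spans three letter names (A-B-C) — that makes it a third of some quality.
A##5 to C6 spans 1 semitone — three semitones narrower than the major third (4) — giving a doubly diminished third.

doubly diminished third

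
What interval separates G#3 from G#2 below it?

Descending from G#3 to G#2 is the same interval as ascending G#2 to G#3.
G to G is the same letter name, plus an octave — that makes it an octave of some quality.
Counting semitones, G#2→G#3 is 12, which is the perfect octave.

perfect 8th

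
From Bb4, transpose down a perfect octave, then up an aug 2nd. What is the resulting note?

Bb4 down a perfect octave → Bb3 (12 semitones).
Up an augmented second from Bb3: C#4 (3 semitones up).

C#4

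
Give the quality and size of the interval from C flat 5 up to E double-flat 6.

minor tenth

C to E spans three letter names (C-D-E), plus an octave — that makes it a tenth of some quality.
At 15 semitones, Cb5→Ebb6 falls one short of a major tenth: minor.
(Equivalently, a compound minor third: a minor third plus an octave.)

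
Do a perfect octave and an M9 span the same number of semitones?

No

A perfect octave is 12 semitones but a major ninth is 14 semitones — different sizes.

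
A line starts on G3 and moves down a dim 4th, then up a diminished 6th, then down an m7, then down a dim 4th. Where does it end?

G#2

Down a diminished fourth from G3: D#3 (4 semitones down).
Up a diminished sixth from D#3: Bb3 (7 semitones up).
Down a minor seventh from Bb3: C3 (10 semitones down).
A diminished fourth down from C3 is G#2.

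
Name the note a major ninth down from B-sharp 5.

A-sharp 4

The ninth's letter: B down two letter names plus an octave → A.
Moving 14 semitones down from B#5 (the size of a major ninth) reaches A#4.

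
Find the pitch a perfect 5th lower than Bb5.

Counting five letter names down from B lands on E.
A perfect fifth is 7 semitones; 7 semitones down from Bb5 gives Eb5.

Eb5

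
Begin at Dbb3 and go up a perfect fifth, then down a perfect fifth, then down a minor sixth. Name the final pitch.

Fb2

Dbb3 up a perfect fifth → Abb3 (7 semitones).
Down a perfect fifth from Abb3: Dbb3 (7 semitones down).
Down a minor sixth from Dbb3: Fb2 (8 semitones down).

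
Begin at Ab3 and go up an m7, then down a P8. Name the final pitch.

Gb3

A minor seventh up from Ab3 is Gb4.
Down a perfect octave from Gb4: Gb3 (12 semitones down).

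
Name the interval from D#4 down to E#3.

Descending from D#4 to E#3 is the same interval as ascending E#3 to D#4.
E to D spans seven letter names (E-F-G-A-B-C-D) — that makes it a seventh of some quality.
E#3 to D#4 is 10 semitones, a half step short of the major seventh (11), so this is minor.

m7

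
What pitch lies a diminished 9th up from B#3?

C5

The ninth's letter: B up two letter names plus an octave → C.
Moving 12 semitones up from B#3 (the size of a diminished ninth) reaches C5.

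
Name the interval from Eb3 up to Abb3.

E to A spans four letter names (E-F-G-A), so the interval is some kind of fourth.
The perfect fourth is 5 semitones; here we have 4, one semitone narrower: diminished.

d4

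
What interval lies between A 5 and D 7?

A to D spans four letter names (A-B-C-D), plus an octave — that makes it an eleventh of some quality.
A5 to D7 is 17 semitones, matching the perfect eleventh exactly, so the quality is perfect.
(Equivalently, a compound perfect fourth: a perfect fourth plus an octave.)

perfect eleventh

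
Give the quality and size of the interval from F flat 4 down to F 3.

Descending from Fb4 to F3 is the same interval as ascending F3 to Fb4.
F to F is the same letter name, plus an octave: an octave.
A perfect octave would be 12 semitones; F3 to Fb4 is 11, one semitone narrower, so the interval is diminished.

diminished octave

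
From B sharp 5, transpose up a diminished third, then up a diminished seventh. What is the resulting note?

C flat 7

Up a diminished third from B#5: D6 (2 semitones up).
A diminished seventh up from D6 is Cb7.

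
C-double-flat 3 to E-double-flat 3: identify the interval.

C to E spans three letter names (C-D-E), so the interval is some kind of third.
The major third spans 4 semitones, and Cbb3 to Ebb3 is exactly 4 semitones — so this is a major third.

major 3rd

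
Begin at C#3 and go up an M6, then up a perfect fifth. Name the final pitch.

C#3 up a major sixth → A#3 (9 semitones).
A perfect fifth up from A#3 is E#4.

E#4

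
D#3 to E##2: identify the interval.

Descending from D#3 to E##2 is the same interval as ascending E##2 to D#3.
E to D spans seven letter names (E-F-G-A-B-C-D) — that makes it a seventh of some quality.
A major seventh would be 11 semitones; E##2 to D#3 is 9, two semitones narrower, so the interval is diminished.

diminished seventh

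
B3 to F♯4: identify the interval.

perfect fifth

B to F spans five letter names (B-C-D-E-F) — that makes it a fifth of some quality.
Counting semitones, B3→F#4 is 7, which is the perfect fifth.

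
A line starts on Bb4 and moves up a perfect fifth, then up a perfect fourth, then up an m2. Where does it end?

Cb6

Bb4 up a perfect fifth → F5 (7 semitones).
F5 up a perfect fourth → Bb5 (5 semitones).
Up a minor second from Bb5: Cb6 (1 semitone up).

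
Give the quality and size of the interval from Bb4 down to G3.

minor 10th

Descending from Bb4 to G3 is the same interval as ascending G3 to Bb4.
G to B spans three letter names (G-A-B), plus an octave — that makes it a tenth of some quality.
At 15 semitones, G3→Bb4 falls one short of a major tenth: minor.
(Equivalently, a compound minor third: a minor third plus an octave.)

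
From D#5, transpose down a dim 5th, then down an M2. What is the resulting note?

D#5 down a diminished fifth → G##4 (6 semitones).
G##4 down a major second → F##4 (2 semitones).

F##4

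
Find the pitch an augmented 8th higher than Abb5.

An octave keeps the letter name A, an octave up from A.
An augmented octave spans 13 semitones, so from Abb5 the target pitch is Ab6.

Ab6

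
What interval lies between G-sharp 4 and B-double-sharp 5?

augmented 10th

G to B spans three letter names (G-A-B), plus an octave: a tenth.
A major tenth would be 16 semitones; G#4 to B##5 is 17, one semitone wider, so the interval is augmented.
(Equivalently, a compound augmented third: an augmented third plus an octave.)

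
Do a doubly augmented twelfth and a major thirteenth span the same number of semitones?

Yes

A doubly augmented twelfth spans 21 semitones, and a major thirteenth also spans 21 semitones — they're enharmonic.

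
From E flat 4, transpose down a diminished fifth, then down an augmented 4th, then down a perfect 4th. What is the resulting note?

B flat 2

A diminished fifth down from Eb4 is A3.
Down an augmented fourth from A3: Eb3 (6 semitones down).
A perfect fourth down from Eb3 is Bb2.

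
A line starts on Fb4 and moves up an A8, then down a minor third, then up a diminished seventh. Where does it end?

Cb6

An augmented octave up from Fb4 is F5.
A minor third down from F5 is D5.
Up a diminished seventh from D5: Cb6 (9 semitones up).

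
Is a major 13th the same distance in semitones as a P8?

A major thirteenth spans 21 semitones; a perfect octave spans 12 semitones. They differ by 9.

No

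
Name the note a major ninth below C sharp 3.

B 1

Two letters down from C (plus an octave) reaches B.
Moving 14 semitones down from C#3 (the size of a major ninth) reaches B1.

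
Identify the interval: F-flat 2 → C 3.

F to C spans five letter names (F-G-A-B-C) — that makes it a fifth of some quality.
Fb2 to C3 spans 8 semitones — one semitone wider than the perfect fifth (7) — giving an augmented fifth.

augmented fifth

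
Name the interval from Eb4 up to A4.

A4

E to A spans four letter names (E-F-G-A), so the interval is some kind of fourth.
The perfect fourth is 5 semitones; here we have 6, one semitone wider: augmented.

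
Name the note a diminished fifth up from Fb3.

Five letter names up from F: C.
A diminished fifth spans 6 semitones, so from Fb3 the target pitch is Cbb4.

Cbb4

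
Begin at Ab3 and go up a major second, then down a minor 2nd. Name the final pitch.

A3

A major second up from Ab3 is Bb3.
Bb3 down a minor second → A3 (1 semitone).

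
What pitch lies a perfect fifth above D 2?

Five letter names up from D: A.
Moving 7 semitones up from D2 (the size of a perfect fifth) reaches A2.

A 2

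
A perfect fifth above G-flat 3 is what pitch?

D-flat 4

The fifth takes the letter from G up to D.
A perfect fifth is 7 semitones; 7 semitones up from Gb3 gives Db4.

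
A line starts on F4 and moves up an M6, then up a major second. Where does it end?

E5

F4 up a major sixth → D5 (9 semitones).
A major second up from D5 is E5.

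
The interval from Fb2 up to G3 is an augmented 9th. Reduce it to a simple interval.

Subtracting seven from the interval number removes an octave: 9 − 7 = 2.
That makes an augmented ninth a compound augmented second — an octave plus an augmented second.

augmented 2nd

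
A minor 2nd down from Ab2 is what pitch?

Two letter names down from A: G.
A minor second spans 1 semitone, so from Ab2 the target pitch is G2.

G2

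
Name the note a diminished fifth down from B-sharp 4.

Five letter names down from B: E.
A diminished fifth is 6 semitones; 6 semitones down from B#4 gives E##4.

E-double-sharp 4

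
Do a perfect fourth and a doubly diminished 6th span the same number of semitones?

No

A perfect fourth is 5 semitones but a doubly diminished sixth is 6 semitones — different sizes.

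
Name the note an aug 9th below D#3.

Two letters down from D (plus an octave) reaches C.
An augmented ninth spans 15 semitones, so from D#3 the target pitch is C2.

C2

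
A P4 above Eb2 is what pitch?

Counting four letter names up from E lands on A.
A perfect fourth is 5 semitones; 5 semitones up from Eb2 gives Ab2.

Ab2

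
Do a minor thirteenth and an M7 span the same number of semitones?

No

A minor thirteenth spans 20 semitones; a major seventh spans 11 semitones. They differ by 9.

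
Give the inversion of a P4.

perfect 5th

Inverted interval numbers add to nine, so a fourth pairs with a fifth (4 + 5 = 9).
And perfect stays perfect under inversion, so we get a perfect fifth.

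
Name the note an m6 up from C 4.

A flat 4

The sixth takes the letter from C up to A.
A minor sixth spans 8 semitones, so from C4 the target pitch is Ab4.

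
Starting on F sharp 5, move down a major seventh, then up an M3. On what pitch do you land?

A major seventh down from F#5 is G4.
A major third up from G4 is B4.

B 4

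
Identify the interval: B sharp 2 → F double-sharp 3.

P5

B to F spans five letter names (B-C-D-E-F), so the interval is some kind of fifth.
The perfect fifth spans 7 semitones, and B#2 to F##3 is exactly 7 semitones — so this is a perfect fifth.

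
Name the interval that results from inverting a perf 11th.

First reduce the compound perfect eleventh to its simple form, a perfect fourth.
Inverted interval numbers add to nine, so a fourth pairs with a fifth (4 + 5 = 9).
Quality inverts too: perfect stays perfect. That makes the inversion a perfect fifth.

P5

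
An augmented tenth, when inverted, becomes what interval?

diminished 6th

First reduce the compound augmented tenth to its simple form, an augmented third.
Inverted interval numbers add to nine, so a third pairs with a sixth (3 + 6 = 9).
The quality also flips — augmented becomes diminished — giving a diminished sixth.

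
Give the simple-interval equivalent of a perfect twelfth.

Each octave removed subtracts seven from the number: 12 − 7 = 5.
Quality carries through unchanged, so the simple form is a perfect fifth.

perfect fifth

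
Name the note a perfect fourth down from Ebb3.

Bbb2

The fourth takes the letter from E down to B.
Moving 5 semitones down from Ebb3 (the size of a perfect fourth) reaches Bbb2.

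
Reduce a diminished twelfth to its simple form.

Each octave removed subtracts seven from the number: 12 − 7 = 5.
So a diminished twelfth is an octave plus a diminished fifth. The quality is unchanged.

diminished fifth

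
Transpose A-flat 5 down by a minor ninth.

G 4

The ninth's letter: A down two letter names plus an octave → G.
A minor ninth spans 13 semitones, so from Ab5 the target pitch is G4.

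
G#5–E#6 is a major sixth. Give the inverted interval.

The rule of nine gives the new number: 9 − 6 = 3, so a sixth becomes a third.
And major becomes minor under inversion, so we get a minor third.

m3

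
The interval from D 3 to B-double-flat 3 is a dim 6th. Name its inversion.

Inverted interval numbers add to nine, so a sixth pairs with a third (6 + 3 = 9).
The quality also flips — diminished becomes augmented — giving an augmented third.

A3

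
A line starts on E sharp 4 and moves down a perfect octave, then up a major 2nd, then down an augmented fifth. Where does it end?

B 2

Down a perfect octave from E#4: E#3 (12 semitones down).
E#3 up a major second → F##3 (2 semitones).
F##3 down an augmented fifth → B2 (8 semitones).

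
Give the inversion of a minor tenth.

major sixth

First reduce the compound minor tenth to its simple form, a minor third.
Interval numbers invert to sum to nine: 3 + 6 = 9, so a third inverts to a sixth.
Quality inverts too: minor becomes major. That makes the inversion a major sixth.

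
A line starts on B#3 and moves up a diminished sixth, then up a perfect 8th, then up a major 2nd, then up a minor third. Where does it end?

A diminished sixth up from B#3 is G4.
Up a perfect octave from G4: G5 (12 semitones up).
G5 up a major second → A5 (2 semitones).
Up a minor third from A5: C6 (3 semitones up).

C6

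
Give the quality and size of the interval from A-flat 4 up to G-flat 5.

A to G spans seven letter names (A-B-C-D-E-F-G) — that makes it a seventh of some quality.
Ab4 to Gb5 is 10 semitones, a half step short of the major seventh (11), so this is minor.

minor seventh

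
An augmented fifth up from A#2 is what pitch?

E##3

Counting five letter names up from A lands on E.
An augmented fifth spans 8 semitones, so from A#2 the target pitch is E##3.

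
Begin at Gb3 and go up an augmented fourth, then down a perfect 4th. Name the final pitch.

Gb3 up an augmented fourth → C4 (6 semitones).
A perfect fourth down from C4 is G3.

G3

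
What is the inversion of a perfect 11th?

First reduce the compound perfect eleventh to its simple form, a perfect fourth.
Inverted interval numbers add to nine, so a fourth pairs with a fifth (4 + 5 = 9).
And perfect stays perfect under inversion, so we get a perfect fifth.

perfect 5th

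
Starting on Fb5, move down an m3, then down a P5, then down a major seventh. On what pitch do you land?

Abb3

A minor third down from Fb5 is Db5.
A perfect fifth down from Db5 is Gb4.
Down a major seventh from Gb4: Abb3 (11 semitones down).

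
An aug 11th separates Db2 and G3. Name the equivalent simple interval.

A4

Each octave removed subtracts seven from the number: 11 − 7 = 4.
So an augmented eleventh is an octave plus an augmented fourth. The quality is unchanged.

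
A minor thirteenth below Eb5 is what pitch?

G3

The thirteenth's letter: E down six letter names plus an octave → G.
A minor thirteenth spans 20 semitones, so from Eb5 the target pitch is G3.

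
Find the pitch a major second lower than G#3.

Two letter names down from G: F.
Moving 2 semitones down from G#3 (the size of a major second) reaches F#3.

F#3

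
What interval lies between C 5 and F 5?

C to F spans four letter names (C-D-E-F): a fourth.
C5 to F5 is 5 semitones, matching the perfect fourth exactly, so the quality is perfect.

P4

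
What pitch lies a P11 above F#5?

B6

The eleventh's letter: F up four letter names plus an octave → B.
A perfect eleventh is 17 semitones; 17 semitones up from F#5 gives B6.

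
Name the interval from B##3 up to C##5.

minor 9th

B to C spans two letter names (B-C), plus an octave, so the interval is some kind of ninth.
At 13 semitones, B##3→C##5 falls one short of a major ninth: minor.
(Equivalently, a compound minor second: a minor second plus an octave.)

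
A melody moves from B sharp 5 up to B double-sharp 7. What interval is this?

B to B is the same letter name, plus 2 octaves, so the interval is some kind of fifteenth.
B#5 to B##7 spans 25 semitones — one semitone wider than the perfect fifteenth (24) — giving an augmented fifteenth.
(Equivalently, a compound augmented octave: an augmented octave plus an octave.)

A15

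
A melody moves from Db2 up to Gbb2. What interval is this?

D to G spans four letter names (D-E-F-G): a fourth.
Db2 to Gbb2 spans 4 semitones — one semitone narrower than the perfect fourth (5) — giving a diminished fourth.

diminished 4th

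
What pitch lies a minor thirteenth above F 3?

D-flat 5

Counting six letter names plus an octave up from F lands on D.
A minor thirteenth spans 20 semitones, so from F3 the target pitch is Db5.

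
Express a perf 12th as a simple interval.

Take out an octave (7 from the number): 12 − 7 = 5.
Quality carries through unchanged, so the simple form is a perfect fifth.

perfect fifth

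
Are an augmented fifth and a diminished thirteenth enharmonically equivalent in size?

No

8 semitones (augmented fifth) vs 19 semitones (diminished thirteenth): not equal.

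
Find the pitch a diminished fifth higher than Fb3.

Five letter names up from F: C.
A diminished fifth is 6 semitones; 6 semitones up from Fb3 gives Cbb4.

Cbb4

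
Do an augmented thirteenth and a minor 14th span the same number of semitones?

Yes

An augmented thirteenth = 22 semitones = a minor fourteenth; enharmonically equal.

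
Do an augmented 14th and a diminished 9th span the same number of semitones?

24 semitones (augmented fourteenth) vs 12 semitones (diminished ninth): not equal.

No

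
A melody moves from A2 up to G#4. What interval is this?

major fourteenth

A to G spans seven letter names (A-B-C-D-E-F-G), plus an octave, so the interval is some kind of fourteenth.
Counting semitones, A2→G#4 is 23, which is the major fourteenth.
(Equivalently, a compound major seventh: a major seventh plus an octave.)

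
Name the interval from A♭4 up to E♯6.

doubly augmented twelfth

A to E spans five letter names (A-B-C-D-E), plus an octave, so the interval is some kind of twelfth.
Ab4 to E#6 spans 21 semitones — two semitones wider than the perfect twelfth (19) — giving a doubly augmented twelfth.
(Equivalently, a compound doubly augmented fifth: a doubly augmented fifth plus an octave.)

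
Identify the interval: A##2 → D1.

Descending from A##2 to D1 is the same interval as ascending D1 to A##2.
D to A spans five letter names (D-E-F-G-A), plus an octave, so the interval is some kind of twelfth.
The perfect twelfth is 19 semitones; here we have 21, two semitones wider: doubly augmented.
(Equivalently, a compound doubly augmented fifth: a doubly augmented fifth plus an octave.)

doubly augmented twelfth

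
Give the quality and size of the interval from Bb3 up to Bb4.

perfect octave

B to B is the same letter name, plus an octave, so the interval is some kind of octave.
The perfect octave spans 12 semitones, and Bb3 to Bb4 is exactly 12 semitones — so this is a perfect octave.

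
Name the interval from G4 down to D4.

Descending from G4 to D4 is the same interval as ascending D4 to G4.
D to G spans four letter names (D-E-F-G), so the interval is some kind of fourth.
D4 to G4 is 5 semitones, matching the perfect fourth exactly, so the quality is perfect.

perfect 4th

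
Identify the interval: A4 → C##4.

Descending from A4 to C##4 is the same interval as ascending C##4 to A4.
C to A spans six letter names (C-D-E-F-G-A) — that makes it a sixth of some quality.
A major sixth would be 9 semitones; C##4 to A4 is 7, two semitones narrower, so the interval is diminished.

diminished sixth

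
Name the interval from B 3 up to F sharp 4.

P5

B to F spans five letter names (B-C-D-E-F) — that makes it a fifth of some quality.
The perfect fifth spans 7 semitones, and B3 to F#4 is exactly 7 semitones — so this is a perfect fifth.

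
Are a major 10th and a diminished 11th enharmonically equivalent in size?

A major tenth spans 16 semitones, and a diminished eleventh also spans 16 semitones — they're enharmonic.

Yes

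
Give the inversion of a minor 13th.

First reduce the compound minor thirteenth to its simple form, a minor sixth.
The rule of nine gives the new number: 9 − 6 = 3, so a sixth becomes a third.
And minor becomes major under inversion, so we get a major third.

M3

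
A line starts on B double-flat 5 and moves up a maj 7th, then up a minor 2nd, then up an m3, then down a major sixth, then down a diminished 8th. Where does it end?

F flat 5

Bbb5 up a major seventh → Ab6 (11 semitones).
Ab6 up a minor second → Bbb6 (1 semitone).
Bbb6 up a minor third → Dbb7 (3 semitones).
A major sixth down from Dbb7 is Fbb6.
A diminished octave down from Fbb6 is Fb5.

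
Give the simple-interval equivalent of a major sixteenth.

Each octave removed subtracts seven from the number: 16 − 14 = 2.
Quality carries through unchanged, so the simple form is a major second.

major second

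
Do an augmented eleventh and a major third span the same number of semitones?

No

An augmented eleventh is 18 semitones but a major third is 4 semitones — different sizes.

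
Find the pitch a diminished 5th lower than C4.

Counting five letter names down from C lands on F.
A diminished fifth spans 6 semitones, so from C4 the target pitch is F#3.

F#3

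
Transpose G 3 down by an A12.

C-flat 2

Five letters down from G (plus an octave) reaches C.
An augmented twelfth is 20 semitones; 20 semitones down from G3 gives Cb2.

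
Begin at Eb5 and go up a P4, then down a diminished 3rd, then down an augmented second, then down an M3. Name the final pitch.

Cb5

Up a perfect fourth from Eb5: Ab5 (5 semitones up).
A diminished third down from Ab5 is F#5.
An augmented second down from F#5 is Eb5.
Eb5 down a major third → Cb5 (4 semitones).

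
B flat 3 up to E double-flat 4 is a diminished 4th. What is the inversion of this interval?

augmented 5th

The rule of nine gives the new number: 9 − 4 = 5, so a fourth becomes a fifth.
Quality inverts too: diminished becomes augmented. That makes the inversion an augmented fifth.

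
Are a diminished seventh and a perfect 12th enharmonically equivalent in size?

A diminished seventh is 9 semitones but a perfect twelfth is 19 semitones — different sizes.

No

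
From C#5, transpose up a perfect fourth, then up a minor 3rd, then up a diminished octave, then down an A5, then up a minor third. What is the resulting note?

Up a perfect fourth from C#5: F#5 (5 semitones up).
A minor third up from F#5 is A5.
Up a diminished octave from A5: Ab6 (11 semitones up).
An augmented fifth down from Ab6 is Dbb6.
A minor third up from Dbb6 is Fbb6.

Fbb6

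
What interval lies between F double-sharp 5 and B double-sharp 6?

F to B spans four letter names (F-G-A-B), plus an octave: an eleventh.
F##5 to B##6 spans 18 semitones — one semitone wider than the perfect eleventh (17) — giving an augmented eleventh.
(Equivalently, a compound augmented fourth: an augmented fourth plus an octave.)

augmented 11th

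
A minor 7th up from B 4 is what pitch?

A 5

Counting seven letter names up from B lands on A.
Moving 10 semitones up from B4 (the size of a minor seventh) reaches A5.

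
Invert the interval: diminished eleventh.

A5

First reduce the compound diminished eleventh to its simple form, a diminished fourth.
The rule of nine gives the new number: 9 − 4 = 5, so a fourth becomes a fifth.
And diminished becomes augmented under inversion, so we get an augmented fifth.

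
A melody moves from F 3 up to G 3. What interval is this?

F to G spans two letter names (F-G), so the interval is some kind of second.
F3 to G3 is 2 semitones, matching the major second exactly, so the quality is major.

major second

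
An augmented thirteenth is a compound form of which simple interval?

augmented sixth

Subtracting seven from the interval number removes an octave: 13 − 7 = 6.
Quality carries through unchanged, so the simple form is an augmented sixth.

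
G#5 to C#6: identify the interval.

G to C spans four letter names (G-A-B-C) — that makes it a fourth of some quality.
Counting semitones, G#5→C#6 is 5, which is the perfect fourth.

perfect fourth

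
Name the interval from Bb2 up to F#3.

augmented 5th

B to F spans five letter names (B-C-D-E-F): a fifth.
A perfect fifth would be 7 semitones; Bb2 to F#3 is 8, one semitone wider, so the interval is augmented.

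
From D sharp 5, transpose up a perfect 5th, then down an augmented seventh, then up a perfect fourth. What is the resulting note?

Up a perfect fifth from D#5: A#5 (7 semitones up).
An augmented seventh down from A#5 is Bb4.
A perfect fourth up from Bb4 is Eb5.

E flat 5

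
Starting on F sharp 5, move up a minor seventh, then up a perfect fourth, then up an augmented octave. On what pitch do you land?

F#5 up a minor seventh → E6 (10 semitones).
Up a perfect fourth from E6: A6 (5 semitones up).
An augmented octave up from A6 is A#7.

A sharp 7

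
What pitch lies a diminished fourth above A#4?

D5

The fourth takes the letter from A up to D.
A diminished fourth spans 4 semitones, so from A#4 the target pitch is D5.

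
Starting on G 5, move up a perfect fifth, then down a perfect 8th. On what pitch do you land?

G5 up a perfect fifth → D6 (7 semitones).
A perfect octave down from D6 is D5.

D 5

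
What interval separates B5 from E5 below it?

Descending from B5 to E5 is the same interval as ascending E5 to B5.
E to B spans five letter names (E-F-G-A-B) — that makes it a fifth of some quality.
E5 to B5 is 7 semitones, matching the perfect fifth exactly, so the quality is perfect.

perfect fifth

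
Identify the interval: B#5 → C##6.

major second

B to C spans two letter names (B-C): a second.
The major second spans 2 semitones, and B#5 to C##6 is exactly 2 semitones — so this is a major second.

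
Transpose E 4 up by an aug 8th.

E sharp 5

For an octave the letter name doesn't change: still E, an octave up.
An augmented octave spans 13 semitones, so from E4 the target pitch is E#5.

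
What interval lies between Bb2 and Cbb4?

diminished ninth

B to C spans two letter names (B-C), plus an octave, so the interval is some kind of ninth.
Bb2 to Cbb4 spans 12 semitones — two semitones narrower than the major ninth (14) — giving a diminished ninth.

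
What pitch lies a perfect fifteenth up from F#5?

F#7

A fifteenth keeps the letter name F, two octaves up from F.
A perfect fifteenth spans 24 semitones, so from F#5 the target pitch is F#7.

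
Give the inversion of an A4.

Inverted interval numbers add to nine, so a fourth pairs with a fifth (4 + 5 = 9).
Quality inverts too: augmented becomes diminished. That makes the inversion a diminished fifth.

d5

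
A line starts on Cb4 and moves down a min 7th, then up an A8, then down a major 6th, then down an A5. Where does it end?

Bbb2

A minor seventh down from Cb4 is Db3.
Db3 up an augmented octave → D4 (13 semitones).
Down a major sixth from D4: F3 (9 semitones down).
Down an augmented fifth from F3: Bbb2 (8 semitones down).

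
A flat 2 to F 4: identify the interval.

major thirteenth

A to F spans six letter names (A-B-C-D-E-F), plus an octave, so the interval is some kind of thirteenth.
Counting semitones, Ab2→F4 is 21, which is the major thirteenth.
(Equivalently, a compound major sixth: a major sixth plus an octave.)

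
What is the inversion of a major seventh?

minor second

Interval numbers invert to sum to nine: 7 + 2 = 9, so a seventh inverts to a second.
And major becomes minor under inversion, so we get a minor second.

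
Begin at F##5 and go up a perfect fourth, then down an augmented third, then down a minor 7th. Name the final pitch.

A4

A perfect fourth up from F##5 is B#5.
B#5 down an augmented third → G5 (5 semitones).
A minor seventh down from G5 is A4.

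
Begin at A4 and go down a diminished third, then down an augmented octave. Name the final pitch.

A4 down a diminished third → F##4 (2 semitones).
An augmented octave down from F##4 is F#3.

F#3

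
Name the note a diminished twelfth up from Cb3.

Gbb4

Five letters up from C (plus an octave) reaches G.
A diminished twelfth is 18 semitones; 18 semitones up from Cb3 gives Gbb4.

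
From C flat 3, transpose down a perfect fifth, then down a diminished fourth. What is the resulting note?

C 2

A perfect fifth down from Cb3 is Fb2.
A diminished fourth down from Fb2 is C2.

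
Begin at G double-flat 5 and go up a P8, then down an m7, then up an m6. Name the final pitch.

F double-flat 6

Gbb5 up a perfect octave → Gbb6 (12 semitones).
Gbb6 down a minor seventh → Abb5 (10 semitones).
Abb5 up a minor sixth → Fbb6 (8 semitones).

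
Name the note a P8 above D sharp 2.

For an octave the letter name doesn't change: still D, an octave up.
Moving 12 semitones up from D#2 (the size of a perfect octave) reaches D#3.

D sharp 3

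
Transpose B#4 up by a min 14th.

The fourteenth's letter: B up seven letter names plus an octave → A.
Moving 22 semitones up from B#4 (the size of a minor fourteenth) reaches A#6.

A#6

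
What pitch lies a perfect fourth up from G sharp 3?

C sharp 4

Four letter names up from G: C.
A perfect fourth is 5 semitones; 5 semitones up from G#3 gives C#4.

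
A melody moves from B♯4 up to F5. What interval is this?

doubly diminished fifth

B to F spans five letter names (B-C-D-E-F) — that makes it a fifth of some quality.
The perfect fifth is 7 semitones; here we have 5, two semitones narrower: doubly diminished.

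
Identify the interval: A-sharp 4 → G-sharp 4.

major second

Descending from A#4 to G#4 is the same interval as ascending G#4 to A#4.
G to A spans two letter names (G-A): a second.
Counting semitones, G#4→A#4 is 2, which is the major second.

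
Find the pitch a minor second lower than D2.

C#2

The second takes the letter from D down to C.
Moving 1 semitone down from D2 (the size of a minor second) reaches C#2.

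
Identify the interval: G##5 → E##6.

major sixth

G to E spans six letter names (G-A-B-C-D-E), so the interval is some kind of sixth.
G##5 to E##6 is 9 semitones, matching the major sixth exactly, so the quality is major.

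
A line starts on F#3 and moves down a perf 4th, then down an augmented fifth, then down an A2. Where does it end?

Ebb2

Down a perfect fourth from F#3: C#3 (5 semitones down).
An augmented fifth down from C#3 is F2.
Down an augmented second from F2: Ebb2 (3 semitones down).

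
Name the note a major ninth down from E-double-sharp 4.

Counting two letter names plus an octave down from E lands on D.
A major ninth is 14 semitones; 14 semitones down from E##4 gives D##3.

D-double-sharp 3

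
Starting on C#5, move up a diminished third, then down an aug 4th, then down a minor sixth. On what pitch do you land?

Db4

Up a diminished third from C#5: Eb5 (2 semitones up).
An augmented fourth down from Eb5 is Bbb4.
Down a minor sixth from Bbb4: Db4 (8 semitones down).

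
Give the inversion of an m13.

major 3rd

First reduce the compound minor thirteenth to its simple form, a minor sixth.
Interval numbers invert to sum to nine: 6 + 3 = 9, so a sixth inverts to a third.
And minor becomes major under inversion, so we get a major third.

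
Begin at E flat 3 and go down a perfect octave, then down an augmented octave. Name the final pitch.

E double-flat 1

Down a perfect octave from Eb3: Eb2 (12 semitones down).
Down an augmented octave from Eb2: Ebb1 (13 semitones down).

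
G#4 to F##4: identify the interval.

minor second

Descending from G#4 to F##4 is the same interval as ascending F##4 to G#4.
F to G spans two letter names (F-G) — that makes it a second of some quality.
A major second would be 2 semitones, but F##4 to G#4 is 1 — one semitone narrower, making it a minor second.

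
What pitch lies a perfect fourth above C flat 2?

F flat 2

Four letter names up from C: F.
A perfect fourth is 5 semitones; 5 semitones up from Cb2 gives Fb2.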